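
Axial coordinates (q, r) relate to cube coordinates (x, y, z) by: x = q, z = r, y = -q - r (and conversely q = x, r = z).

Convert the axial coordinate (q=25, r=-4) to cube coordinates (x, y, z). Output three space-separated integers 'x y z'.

x = q = 25
z = r = -4
y = -x - z = -(25) - (-4) = -21

Answer: 25 -21 -4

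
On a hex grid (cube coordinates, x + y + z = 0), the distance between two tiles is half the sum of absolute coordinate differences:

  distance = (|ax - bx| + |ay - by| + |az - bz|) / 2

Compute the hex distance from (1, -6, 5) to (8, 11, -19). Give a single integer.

Answer: 24

Derivation:
|ax - bx| = |1 - 8| = 7
|ay - by| = |-6 - 11| = 17
|az - bz| = |5 - (-19)| = 24
distance = (7 + 17 + 24) / 2 = 48 / 2 = 24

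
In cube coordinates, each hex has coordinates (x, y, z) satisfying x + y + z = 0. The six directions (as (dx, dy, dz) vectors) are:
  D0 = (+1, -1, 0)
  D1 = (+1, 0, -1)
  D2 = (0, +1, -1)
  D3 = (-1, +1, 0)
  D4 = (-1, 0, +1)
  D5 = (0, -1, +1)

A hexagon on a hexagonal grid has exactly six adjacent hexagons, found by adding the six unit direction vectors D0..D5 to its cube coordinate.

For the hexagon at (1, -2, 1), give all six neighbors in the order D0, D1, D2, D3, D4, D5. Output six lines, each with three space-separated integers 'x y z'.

Center: (1, -2, 1). Add each direction:
  D0: (1, -2, 1) + (1, -1, 0) = (2, -3, 1)
  D1: (1, -2, 1) + (1, 0, -1) = (2, -2, 0)
  D2: (1, -2, 1) + (0, 1, -1) = (1, -1, 0)
  D3: (1, -2, 1) + (-1, 1, 0) = (0, -1, 1)
  D4: (1, -2, 1) + (-1, 0, 1) = (0, -2, 2)
  D5: (1, -2, 1) + (0, -1, 1) = (1, -3, 2)

Answer: 2 -3 1
2 -2 0
1 -1 0
0 -1 1
0 -2 2
1 -3 2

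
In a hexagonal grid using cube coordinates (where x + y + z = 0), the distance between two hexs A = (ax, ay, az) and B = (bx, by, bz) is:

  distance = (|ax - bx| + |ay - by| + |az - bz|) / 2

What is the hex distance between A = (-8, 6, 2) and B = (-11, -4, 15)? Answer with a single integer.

|ax - bx| = |-8 - (-11)| = 3
|ay - by| = |6 - (-4)| = 10
|az - bz| = |2 - 15| = 13
distance = (3 + 10 + 13) / 2 = 26 / 2 = 13

Answer: 13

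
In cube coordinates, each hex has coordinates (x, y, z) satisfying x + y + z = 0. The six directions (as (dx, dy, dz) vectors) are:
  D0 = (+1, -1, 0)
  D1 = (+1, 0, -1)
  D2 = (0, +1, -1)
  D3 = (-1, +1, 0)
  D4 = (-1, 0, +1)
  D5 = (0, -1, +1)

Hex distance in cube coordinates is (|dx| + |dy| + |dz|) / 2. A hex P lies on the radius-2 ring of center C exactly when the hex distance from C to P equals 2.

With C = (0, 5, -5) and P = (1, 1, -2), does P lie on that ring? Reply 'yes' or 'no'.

|px - cx| = |1 - 0| = 1
|py - cy| = |1 - 5| = 4
|pz - cz| = |-2 - (-5)| = 3
distance = (1+4+3)/2 = 8/2 = 4
radius = 2; distance != radius -> no

Answer: no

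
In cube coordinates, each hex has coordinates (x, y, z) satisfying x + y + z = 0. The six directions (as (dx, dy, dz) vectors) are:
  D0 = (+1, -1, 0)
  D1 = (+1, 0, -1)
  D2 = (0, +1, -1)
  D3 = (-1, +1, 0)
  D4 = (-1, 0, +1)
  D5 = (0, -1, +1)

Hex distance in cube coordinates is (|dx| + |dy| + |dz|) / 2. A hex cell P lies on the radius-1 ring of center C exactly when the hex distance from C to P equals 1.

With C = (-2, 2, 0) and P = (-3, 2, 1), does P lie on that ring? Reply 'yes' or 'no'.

Answer: yes

Derivation:
|px - cx| = |-3 - (-2)| = 1
|py - cy| = |2 - 2| = 0
|pz - cz| = |1 - 0| = 1
distance = (1+0+1)/2 = 2/2 = 1
radius = 1; distance == radius -> yes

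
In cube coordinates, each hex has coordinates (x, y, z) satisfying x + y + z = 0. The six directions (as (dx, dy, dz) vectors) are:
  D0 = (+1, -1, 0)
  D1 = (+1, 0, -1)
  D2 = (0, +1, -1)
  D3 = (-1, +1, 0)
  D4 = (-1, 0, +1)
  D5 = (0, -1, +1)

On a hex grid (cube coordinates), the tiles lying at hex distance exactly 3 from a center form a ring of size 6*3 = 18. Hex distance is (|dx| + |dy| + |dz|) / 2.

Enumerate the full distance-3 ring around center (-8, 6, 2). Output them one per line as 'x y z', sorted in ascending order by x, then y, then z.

Answer: -11 6 5
-11 7 4
-11 8 3
-11 9 2
-10 5 5
-10 9 1
-9 4 5
-9 9 0
-8 3 5
-8 9 -1
-7 3 4
-7 8 -1
-6 3 3
-6 7 -1
-5 3 2
-5 4 1
-5 5 0
-5 6 -1

Derivation:
Walk ring at distance 3 from (-8, 6, 2):
Start at center + D4*3 = (-11, 6, 5)
  hex 0: (-11, 6, 5)
  hex 1: (-10, 5, 5)
  hex 2: (-9, 4, 5)
  hex 3: (-8, 3, 5)
  hex 4: (-7, 3, 4)
  hex 5: (-6, 3, 3)
  hex 6: (-5, 3, 2)
  hex 7: (-5, 4, 1)
  hex 8: (-5, 5, 0)
  hex 9: (-5, 6, -1)
  hex 10: (-6, 7, -1)
  hex 11: (-7, 8, -1)
  hex 12: (-8, 9, -1)
  hex 13: (-9, 9, 0)
  hex 14: (-10, 9, 1)
  hex 15: (-11, 9, 2)
  hex 16: (-11, 8, 3)
  hex 17: (-11, 7, 4)
Sorted: 18 hexes.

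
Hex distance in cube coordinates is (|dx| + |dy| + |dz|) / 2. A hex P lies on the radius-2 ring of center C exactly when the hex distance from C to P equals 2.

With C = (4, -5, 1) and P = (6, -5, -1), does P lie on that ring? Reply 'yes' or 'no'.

Answer: yes

Derivation:
|px - cx| = |6 - 4| = 2
|py - cy| = |-5 - (-5)| = 0
|pz - cz| = |-1 - 1| = 2
distance = (2+0+2)/2 = 4/2 = 2
radius = 2; distance == radius -> yes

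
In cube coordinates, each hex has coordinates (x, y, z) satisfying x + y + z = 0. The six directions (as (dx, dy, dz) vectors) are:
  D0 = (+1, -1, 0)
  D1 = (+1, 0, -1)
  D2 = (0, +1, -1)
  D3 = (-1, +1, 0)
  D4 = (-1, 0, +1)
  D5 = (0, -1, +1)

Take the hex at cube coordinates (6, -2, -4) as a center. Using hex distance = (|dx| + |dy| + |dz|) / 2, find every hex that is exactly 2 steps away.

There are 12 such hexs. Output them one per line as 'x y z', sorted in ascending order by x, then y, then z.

Walk ring at distance 2 from (6, -2, -4):
Start at center + D4*2 = (4, -2, -2)
  hex 0: (4, -2, -2)
  hex 1: (5, -3, -2)
  hex 2: (6, -4, -2)
  hex 3: (7, -4, -3)
  hex 4: (8, -4, -4)
  hex 5: (8, -3, -5)
  hex 6: (8, -2, -6)
  hex 7: (7, -1, -6)
  hex 8: (6, 0, -6)
  hex 9: (5, 0, -5)
  hex 10: (4, 0, -4)
  hex 11: (4, -1, -3)
Sorted: 12 hexes.

Answer: 4 -2 -2
4 -1 -3
4 0 -4
5 -3 -2
5 0 -5
6 -4 -2
6 0 -6
7 -4 -3
7 -1 -6
8 -4 -4
8 -3 -5
8 -2 -6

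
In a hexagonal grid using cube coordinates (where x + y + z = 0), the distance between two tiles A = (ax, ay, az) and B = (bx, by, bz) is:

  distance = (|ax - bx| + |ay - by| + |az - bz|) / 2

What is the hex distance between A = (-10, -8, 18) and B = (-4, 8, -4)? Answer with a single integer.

|ax - bx| = |-10 - (-4)| = 6
|ay - by| = |-8 - 8| = 16
|az - bz| = |18 - (-4)| = 22
distance = (6 + 16 + 22) / 2 = 44 / 2 = 22

Answer: 22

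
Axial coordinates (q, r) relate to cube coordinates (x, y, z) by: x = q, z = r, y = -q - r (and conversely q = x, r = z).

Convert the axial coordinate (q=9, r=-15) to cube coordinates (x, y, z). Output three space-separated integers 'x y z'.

x = q = 9
z = r = -15
y = -x - z = -(9) - (-15) = 6

Answer: 9 6 -15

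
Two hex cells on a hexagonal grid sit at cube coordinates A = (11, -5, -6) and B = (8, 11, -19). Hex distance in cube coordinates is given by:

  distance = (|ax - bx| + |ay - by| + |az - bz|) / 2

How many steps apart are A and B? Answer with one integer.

Answer: 16

Derivation:
|ax - bx| = |11 - 8| = 3
|ay - by| = |-5 - 11| = 16
|az - bz| = |-6 - (-19)| = 13
distance = (3 + 16 + 13) / 2 = 32 / 2 = 16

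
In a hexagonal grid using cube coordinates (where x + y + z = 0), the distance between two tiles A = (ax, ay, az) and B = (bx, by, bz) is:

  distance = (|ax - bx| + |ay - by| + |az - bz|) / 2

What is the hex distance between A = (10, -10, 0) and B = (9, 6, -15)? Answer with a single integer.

|ax - bx| = |10 - 9| = 1
|ay - by| = |-10 - 6| = 16
|az - bz| = |0 - (-15)| = 15
distance = (1 + 16 + 15) / 2 = 32 / 2 = 16

Answer: 16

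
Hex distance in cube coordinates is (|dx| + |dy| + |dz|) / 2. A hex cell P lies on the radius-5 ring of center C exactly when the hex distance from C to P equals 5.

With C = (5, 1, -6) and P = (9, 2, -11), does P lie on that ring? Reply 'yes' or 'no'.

Answer: yes

Derivation:
|px - cx| = |9 - 5| = 4
|py - cy| = |2 - 1| = 1
|pz - cz| = |-11 - (-6)| = 5
distance = (4+1+5)/2 = 10/2 = 5
radius = 5; distance == radius -> yes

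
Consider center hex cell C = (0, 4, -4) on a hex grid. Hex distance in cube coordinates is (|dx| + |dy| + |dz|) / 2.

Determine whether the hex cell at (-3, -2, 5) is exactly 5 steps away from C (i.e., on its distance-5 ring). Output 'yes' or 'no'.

Answer: no

Derivation:
|px - cx| = |-3 - 0| = 3
|py - cy| = |-2 - 4| = 6
|pz - cz| = |5 - (-4)| = 9
distance = (3+6+9)/2 = 18/2 = 9
radius = 5; distance != radius -> no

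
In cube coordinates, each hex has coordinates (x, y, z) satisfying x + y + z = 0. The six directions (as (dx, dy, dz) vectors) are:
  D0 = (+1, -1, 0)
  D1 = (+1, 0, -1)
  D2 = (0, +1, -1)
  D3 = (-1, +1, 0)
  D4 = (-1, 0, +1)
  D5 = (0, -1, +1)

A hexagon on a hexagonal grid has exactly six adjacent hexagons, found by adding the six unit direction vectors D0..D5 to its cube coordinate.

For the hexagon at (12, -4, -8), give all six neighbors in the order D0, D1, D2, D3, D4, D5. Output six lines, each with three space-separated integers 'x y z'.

Answer: 13 -5 -8
13 -4 -9
12 -3 -9
11 -3 -8
11 -4 -7
12 -5 -7

Derivation:
Center: (12, -4, -8). Add each direction:
  D0: (12, -4, -8) + (1, -1, 0) = (13, -5, -8)
  D1: (12, -4, -8) + (1, 0, -1) = (13, -4, -9)
  D2: (12, -4, -8) + (0, 1, -1) = (12, -3, -9)
  D3: (12, -4, -8) + (-1, 1, 0) = (11, -3, -8)
  D4: (12, -4, -8) + (-1, 0, 1) = (11, -4, -7)
  D5: (12, -4, -8) + (0, -1, 1) = (12, -5, -7)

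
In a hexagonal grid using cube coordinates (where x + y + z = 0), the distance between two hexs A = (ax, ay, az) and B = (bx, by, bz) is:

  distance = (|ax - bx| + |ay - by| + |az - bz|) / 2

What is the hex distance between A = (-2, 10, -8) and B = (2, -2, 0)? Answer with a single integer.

|ax - bx| = |-2 - 2| = 4
|ay - by| = |10 - (-2)| = 12
|az - bz| = |-8 - 0| = 8
distance = (4 + 12 + 8) / 2 = 24 / 2 = 12

Answer: 12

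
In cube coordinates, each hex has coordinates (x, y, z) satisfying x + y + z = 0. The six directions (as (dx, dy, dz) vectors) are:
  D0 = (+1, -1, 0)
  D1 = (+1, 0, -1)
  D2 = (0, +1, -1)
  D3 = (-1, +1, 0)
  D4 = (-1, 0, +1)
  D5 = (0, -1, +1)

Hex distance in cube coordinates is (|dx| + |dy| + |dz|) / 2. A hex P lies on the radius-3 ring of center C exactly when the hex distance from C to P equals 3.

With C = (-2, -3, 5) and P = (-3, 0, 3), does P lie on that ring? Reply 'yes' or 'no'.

|px - cx| = |-3 - (-2)| = 1
|py - cy| = |0 - (-3)| = 3
|pz - cz| = |3 - 5| = 2
distance = (1+3+2)/2 = 6/2 = 3
radius = 3; distance == radius -> yes

Answer: yes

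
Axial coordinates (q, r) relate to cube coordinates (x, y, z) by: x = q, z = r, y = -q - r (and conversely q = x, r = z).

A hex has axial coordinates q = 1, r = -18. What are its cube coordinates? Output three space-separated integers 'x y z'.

x = q = 1
z = r = -18
y = -x - z = -(1) - (-18) = 17

Answer: 1 17 -18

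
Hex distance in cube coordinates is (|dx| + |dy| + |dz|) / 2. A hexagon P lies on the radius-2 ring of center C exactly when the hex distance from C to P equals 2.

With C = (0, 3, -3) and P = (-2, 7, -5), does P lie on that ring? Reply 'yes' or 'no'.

|px - cx| = |-2 - 0| = 2
|py - cy| = |7 - 3| = 4
|pz - cz| = |-5 - (-3)| = 2
distance = (2+4+2)/2 = 8/2 = 4
radius = 2; distance != radius -> no

Answer: no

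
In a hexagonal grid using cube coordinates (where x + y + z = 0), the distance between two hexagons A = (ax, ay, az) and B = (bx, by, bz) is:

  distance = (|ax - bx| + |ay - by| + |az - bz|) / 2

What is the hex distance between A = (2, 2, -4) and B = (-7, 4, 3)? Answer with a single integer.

Answer: 9

Derivation:
|ax - bx| = |2 - (-7)| = 9
|ay - by| = |2 - 4| = 2
|az - bz| = |-4 - 3| = 7
distance = (9 + 2 + 7) / 2 = 18 / 2 = 9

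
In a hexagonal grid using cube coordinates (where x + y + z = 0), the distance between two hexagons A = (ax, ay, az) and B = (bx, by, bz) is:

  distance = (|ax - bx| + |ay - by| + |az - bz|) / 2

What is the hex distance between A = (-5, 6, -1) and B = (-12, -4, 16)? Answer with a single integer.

|ax - bx| = |-5 - (-12)| = 7
|ay - by| = |6 - (-4)| = 10
|az - bz| = |-1 - 16| = 17
distance = (7 + 10 + 17) / 2 = 34 / 2 = 17

Answer: 17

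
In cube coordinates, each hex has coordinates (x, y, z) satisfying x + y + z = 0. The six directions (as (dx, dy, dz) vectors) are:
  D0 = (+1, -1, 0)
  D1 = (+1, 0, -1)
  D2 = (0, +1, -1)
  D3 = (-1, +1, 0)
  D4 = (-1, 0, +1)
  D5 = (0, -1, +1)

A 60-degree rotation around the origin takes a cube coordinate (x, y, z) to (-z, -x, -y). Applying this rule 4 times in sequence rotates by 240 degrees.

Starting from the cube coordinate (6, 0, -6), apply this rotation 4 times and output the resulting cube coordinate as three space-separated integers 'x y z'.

Answer: -6 6 0

Derivation:
Start: (6, 0, -6)
Step 1: (6, 0, -6) -> (-(-6), -(6), -(0)) = (6, -6, 0)
Step 2: (6, -6, 0) -> (-(0), -(6), -(-6)) = (0, -6, 6)
Step 3: (0, -6, 6) -> (-(6), -(0), -(-6)) = (-6, 0, 6)
Step 4: (-6, 0, 6) -> (-(6), -(-6), -(0)) = (-6, 6, 0)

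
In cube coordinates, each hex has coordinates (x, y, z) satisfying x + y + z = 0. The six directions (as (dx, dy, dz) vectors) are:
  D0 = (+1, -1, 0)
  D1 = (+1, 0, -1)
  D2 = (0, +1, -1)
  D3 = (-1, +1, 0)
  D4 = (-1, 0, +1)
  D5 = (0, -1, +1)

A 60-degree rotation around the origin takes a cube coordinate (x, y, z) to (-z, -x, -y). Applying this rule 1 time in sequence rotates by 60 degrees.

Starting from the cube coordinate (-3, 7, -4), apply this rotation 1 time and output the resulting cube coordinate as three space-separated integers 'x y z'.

Answer: 4 3 -7

Derivation:
Start: (-3, 7, -4)
Step 1: (-3, 7, -4) -> (-(-4), -(-3), -(7)) = (4, 3, -7)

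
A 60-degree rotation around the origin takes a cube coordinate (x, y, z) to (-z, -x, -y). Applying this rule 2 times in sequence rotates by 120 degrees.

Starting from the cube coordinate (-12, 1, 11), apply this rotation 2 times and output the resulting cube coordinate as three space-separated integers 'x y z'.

Answer: 1 11 -12

Derivation:
Start: (-12, 1, 11)
Step 1: (-12, 1, 11) -> (-(11), -(-12), -(1)) = (-11, 12, -1)
Step 2: (-11, 12, -1) -> (-(-1), -(-11), -(12)) = (1, 11, -12)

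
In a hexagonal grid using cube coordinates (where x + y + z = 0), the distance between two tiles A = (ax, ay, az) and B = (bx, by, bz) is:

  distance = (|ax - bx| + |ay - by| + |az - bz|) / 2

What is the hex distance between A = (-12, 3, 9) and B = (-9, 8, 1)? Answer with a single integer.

Answer: 8

Derivation:
|ax - bx| = |-12 - (-9)| = 3
|ay - by| = |3 - 8| = 5
|az - bz| = |9 - 1| = 8
distance = (3 + 5 + 8) / 2 = 16 / 2 = 8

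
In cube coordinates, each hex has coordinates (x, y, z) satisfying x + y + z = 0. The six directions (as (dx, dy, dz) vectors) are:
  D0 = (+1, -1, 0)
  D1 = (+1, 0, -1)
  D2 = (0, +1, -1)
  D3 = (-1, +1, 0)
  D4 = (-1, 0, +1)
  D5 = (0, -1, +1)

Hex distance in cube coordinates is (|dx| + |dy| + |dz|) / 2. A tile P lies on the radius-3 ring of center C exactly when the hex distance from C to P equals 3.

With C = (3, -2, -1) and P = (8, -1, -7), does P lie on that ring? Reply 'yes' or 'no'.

Answer: no

Derivation:
|px - cx| = |8 - 3| = 5
|py - cy| = |-1 - (-2)| = 1
|pz - cz| = |-7 - (-1)| = 6
distance = (5+1+6)/2 = 12/2 = 6
radius = 3; distance != radius -> no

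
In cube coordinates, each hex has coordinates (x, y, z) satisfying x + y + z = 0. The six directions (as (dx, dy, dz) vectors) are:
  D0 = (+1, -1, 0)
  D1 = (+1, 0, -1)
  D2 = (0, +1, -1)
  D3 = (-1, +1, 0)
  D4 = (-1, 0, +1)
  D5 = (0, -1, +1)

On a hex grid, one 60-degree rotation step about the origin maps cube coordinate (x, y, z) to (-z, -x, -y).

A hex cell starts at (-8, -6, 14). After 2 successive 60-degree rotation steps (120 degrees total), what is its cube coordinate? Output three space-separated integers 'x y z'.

Start: (-8, -6, 14)
Step 1: (-8, -6, 14) -> (-(14), -(-8), -(-6)) = (-14, 8, 6)
Step 2: (-14, 8, 6) -> (-(6), -(-14), -(8)) = (-6, 14, -8)

Answer: -6 14 -8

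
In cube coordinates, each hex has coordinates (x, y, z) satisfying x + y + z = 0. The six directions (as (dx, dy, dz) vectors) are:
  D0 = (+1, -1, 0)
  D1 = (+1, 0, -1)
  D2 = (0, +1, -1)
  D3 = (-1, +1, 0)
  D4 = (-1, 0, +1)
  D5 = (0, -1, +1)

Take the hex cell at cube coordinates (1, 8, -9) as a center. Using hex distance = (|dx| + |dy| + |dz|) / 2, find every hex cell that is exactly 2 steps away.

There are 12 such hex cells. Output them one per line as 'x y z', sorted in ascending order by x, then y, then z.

Answer: -1 8 -7
-1 9 -8
-1 10 -9
0 7 -7
0 10 -10
1 6 -7
1 10 -11
2 6 -8
2 9 -11
3 6 -9
3 7 -10
3 8 -11

Derivation:
Walk ring at distance 2 from (1, 8, -9):
Start at center + D4*2 = (-1, 8, -7)
  hex 0: (-1, 8, -7)
  hex 1: (0, 7, -7)
  hex 2: (1, 6, -7)
  hex 3: (2, 6, -8)
  hex 4: (3, 6, -9)
  hex 5: (3, 7, -10)
  hex 6: (3, 8, -11)
  hex 7: (2, 9, -11)
  hex 8: (1, 10, -11)
  hex 9: (0, 10, -10)
  hex 10: (-1, 10, -9)
  hex 11: (-1, 9, -8)
Sorted: 12 hexes.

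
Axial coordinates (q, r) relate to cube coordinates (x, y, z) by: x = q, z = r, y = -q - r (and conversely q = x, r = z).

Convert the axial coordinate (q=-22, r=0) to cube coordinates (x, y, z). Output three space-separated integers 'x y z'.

Answer: -22 22 0

Derivation:
x = q = -22
z = r = 0
y = -x - z = -(-22) - (0) = 22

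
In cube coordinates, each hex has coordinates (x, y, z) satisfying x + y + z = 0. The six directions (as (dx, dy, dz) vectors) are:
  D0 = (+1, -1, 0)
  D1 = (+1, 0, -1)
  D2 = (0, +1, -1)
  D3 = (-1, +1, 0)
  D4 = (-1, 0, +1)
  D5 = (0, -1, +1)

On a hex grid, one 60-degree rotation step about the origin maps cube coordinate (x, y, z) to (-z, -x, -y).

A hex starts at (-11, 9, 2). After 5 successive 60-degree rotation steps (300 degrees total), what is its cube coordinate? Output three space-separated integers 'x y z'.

Answer: -9 -2 11

Derivation:
Start: (-11, 9, 2)
Step 1: (-11, 9, 2) -> (-(2), -(-11), -(9)) = (-2, 11, -9)
Step 2: (-2, 11, -9) -> (-(-9), -(-2), -(11)) = (9, 2, -11)
Step 3: (9, 2, -11) -> (-(-11), -(9), -(2)) = (11, -9, -2)
Step 4: (11, -9, -2) -> (-(-2), -(11), -(-9)) = (2, -11, 9)
Step 5: (2, -11, 9) -> (-(9), -(2), -(-11)) = (-9, -2, 11)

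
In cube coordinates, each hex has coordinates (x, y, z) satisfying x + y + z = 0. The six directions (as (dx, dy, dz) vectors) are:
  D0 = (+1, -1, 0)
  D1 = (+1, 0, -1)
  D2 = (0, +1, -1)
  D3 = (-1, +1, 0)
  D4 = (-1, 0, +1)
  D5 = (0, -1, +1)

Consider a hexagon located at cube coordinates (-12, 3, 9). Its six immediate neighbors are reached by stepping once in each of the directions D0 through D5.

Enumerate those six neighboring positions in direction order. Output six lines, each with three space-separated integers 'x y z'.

Center: (-12, 3, 9). Add each direction:
  D0: (-12, 3, 9) + (1, -1, 0) = (-11, 2, 9)
  D1: (-12, 3, 9) + (1, 0, -1) = (-11, 3, 8)
  D2: (-12, 3, 9) + (0, 1, -1) = (-12, 4, 8)
  D3: (-12, 3, 9) + (-1, 1, 0) = (-13, 4, 9)
  D4: (-12, 3, 9) + (-1, 0, 1) = (-13, 3, 10)
  D5: (-12, 3, 9) + (0, -1, 1) = (-12, 2, 10)

Answer: -11 2 9
-11 3 8
-12 4 8
-13 4 9
-13 3 10
-12 2 10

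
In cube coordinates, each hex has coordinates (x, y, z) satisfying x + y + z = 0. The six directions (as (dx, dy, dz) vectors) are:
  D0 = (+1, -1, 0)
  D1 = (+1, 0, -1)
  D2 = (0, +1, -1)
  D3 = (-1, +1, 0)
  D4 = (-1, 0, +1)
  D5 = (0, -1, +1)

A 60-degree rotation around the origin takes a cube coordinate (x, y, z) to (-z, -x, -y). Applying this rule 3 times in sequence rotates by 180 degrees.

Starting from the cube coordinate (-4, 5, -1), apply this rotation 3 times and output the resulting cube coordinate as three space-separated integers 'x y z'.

Start: (-4, 5, -1)
Step 1: (-4, 5, -1) -> (-(-1), -(-4), -(5)) = (1, 4, -5)
Step 2: (1, 4, -5) -> (-(-5), -(1), -(4)) = (5, -1, -4)
Step 3: (5, -1, -4) -> (-(-4), -(5), -(-1)) = (4, -5, 1)

Answer: 4 -5 1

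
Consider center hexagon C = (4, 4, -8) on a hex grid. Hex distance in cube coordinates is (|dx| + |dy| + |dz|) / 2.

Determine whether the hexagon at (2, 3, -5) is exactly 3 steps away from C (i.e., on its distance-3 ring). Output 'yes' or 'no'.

Answer: yes

Derivation:
|px - cx| = |2 - 4| = 2
|py - cy| = |3 - 4| = 1
|pz - cz| = |-5 - (-8)| = 3
distance = (2+1+3)/2 = 6/2 = 3
radius = 3; distance == radius -> yes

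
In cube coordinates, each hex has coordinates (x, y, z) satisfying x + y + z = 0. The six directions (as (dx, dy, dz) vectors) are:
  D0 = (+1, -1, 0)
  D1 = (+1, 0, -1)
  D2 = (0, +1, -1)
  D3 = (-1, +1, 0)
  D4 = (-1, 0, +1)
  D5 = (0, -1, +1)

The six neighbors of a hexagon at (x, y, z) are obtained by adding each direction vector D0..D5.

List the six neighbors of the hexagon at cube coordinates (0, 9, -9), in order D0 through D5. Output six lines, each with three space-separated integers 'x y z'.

Answer: 1 8 -9
1 9 -10
0 10 -10
-1 10 -9
-1 9 -8
0 8 -8

Derivation:
Center: (0, 9, -9). Add each direction:
  D0: (0, 9, -9) + (1, -1, 0) = (1, 8, -9)
  D1: (0, 9, -9) + (1, 0, -1) = (1, 9, -10)
  D2: (0, 9, -9) + (0, 1, -1) = (0, 10, -10)
  D3: (0, 9, -9) + (-1, 1, 0) = (-1, 10, -9)
  D4: (0, 9, -9) + (-1, 0, 1) = (-1, 9, -8)
  D5: (0, 9, -9) + (0, -1, 1) = (0, 8, -8)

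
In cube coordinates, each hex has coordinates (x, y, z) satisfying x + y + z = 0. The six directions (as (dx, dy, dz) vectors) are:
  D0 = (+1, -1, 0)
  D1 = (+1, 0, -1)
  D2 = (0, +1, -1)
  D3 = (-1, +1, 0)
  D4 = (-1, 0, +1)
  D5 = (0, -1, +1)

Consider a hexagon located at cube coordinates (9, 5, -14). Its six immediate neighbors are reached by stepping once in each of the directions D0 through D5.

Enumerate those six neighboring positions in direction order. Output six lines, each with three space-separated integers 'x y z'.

Answer: 10 4 -14
10 5 -15
9 6 -15
8 6 -14
8 5 -13
9 4 -13

Derivation:
Center: (9, 5, -14). Add each direction:
  D0: (9, 5, -14) + (1, -1, 0) = (10, 4, -14)
  D1: (9, 5, -14) + (1, 0, -1) = (10, 5, -15)
  D2: (9, 5, -14) + (0, 1, -1) = (9, 6, -15)
  D3: (9, 5, -14) + (-1, 1, 0) = (8, 6, -14)
  D4: (9, 5, -14) + (-1, 0, 1) = (8, 5, -13)
  D5: (9, 5, -14) + (0, -1, 1) = (9, 4, -13)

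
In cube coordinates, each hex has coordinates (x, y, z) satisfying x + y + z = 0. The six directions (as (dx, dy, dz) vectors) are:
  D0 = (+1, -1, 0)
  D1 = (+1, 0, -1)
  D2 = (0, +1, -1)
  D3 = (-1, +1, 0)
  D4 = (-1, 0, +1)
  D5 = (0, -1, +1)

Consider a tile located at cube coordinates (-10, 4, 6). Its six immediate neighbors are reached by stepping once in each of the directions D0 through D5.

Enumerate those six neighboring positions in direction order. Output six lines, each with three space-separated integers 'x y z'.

Answer: -9 3 6
-9 4 5
-10 5 5
-11 5 6
-11 4 7
-10 3 7

Derivation:
Center: (-10, 4, 6). Add each direction:
  D0: (-10, 4, 6) + (1, -1, 0) = (-9, 3, 6)
  D1: (-10, 4, 6) + (1, 0, -1) = (-9, 4, 5)
  D2: (-10, 4, 6) + (0, 1, -1) = (-10, 5, 5)
  D3: (-10, 4, 6) + (-1, 1, 0) = (-11, 5, 6)
  D4: (-10, 4, 6) + (-1, 0, 1) = (-11, 4, 7)
  D5: (-10, 4, 6) + (0, -1, 1) = (-10, 3, 7)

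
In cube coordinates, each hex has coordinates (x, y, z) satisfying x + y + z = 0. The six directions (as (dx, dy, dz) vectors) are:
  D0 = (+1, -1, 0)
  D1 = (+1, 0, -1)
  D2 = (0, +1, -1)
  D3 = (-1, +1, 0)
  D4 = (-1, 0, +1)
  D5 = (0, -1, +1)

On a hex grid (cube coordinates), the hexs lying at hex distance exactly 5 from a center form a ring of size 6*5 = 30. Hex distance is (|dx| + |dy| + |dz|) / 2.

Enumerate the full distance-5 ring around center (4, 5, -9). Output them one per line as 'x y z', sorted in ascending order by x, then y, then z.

Answer: -1 5 -4
-1 6 -5
-1 7 -6
-1 8 -7
-1 9 -8
-1 10 -9
0 4 -4
0 10 -10
1 3 -4
1 10 -11
2 2 -4
2 10 -12
3 1 -4
3 10 -13
4 0 -4
4 10 -14
5 0 -5
5 9 -14
6 0 -6
6 8 -14
7 0 -7
7 7 -14
8 0 -8
8 6 -14
9 0 -9
9 1 -10
9 2 -11
9 3 -12
9 4 -13
9 5 -14

Derivation:
Walk ring at distance 5 from (4, 5, -9):
Start at center + D4*5 = (-1, 5, -4)
  hex 0: (-1, 5, -4)
  hex 1: (0, 4, -4)
  hex 2: (1, 3, -4)
  hex 3: (2, 2, -4)
  hex 4: (3, 1, -4)
  hex 5: (4, 0, -4)
  hex 6: (5, 0, -5)
  hex 7: (6, 0, -6)
  hex 8: (7, 0, -7)
  hex 9: (8, 0, -8)
  hex 10: (9, 0, -9)
  hex 11: (9, 1, -10)
  hex 12: (9, 2, -11)
  hex 13: (9, 3, -12)
  hex 14: (9, 4, -13)
  hex 15: (9, 5, -14)
  hex 16: (8, 6, -14)
  hex 17: (7, 7, -14)
  hex 18: (6, 8, -14)
  hex 19: (5, 9, -14)
  hex 20: (4, 10, -14)
  hex 21: (3, 10, -13)
  hex 22: (2, 10, -12)
  hex 23: (1, 10, -11)
  hex 24: (0, 10, -10)
  hex 25: (-1, 10, -9)
  hex 26: (-1, 9, -8)
  hex 27: (-1, 8, -7)
  hex 28: (-1, 7, -6)
  hex 29: (-1, 6, -5)
Sorted: 30 hexes.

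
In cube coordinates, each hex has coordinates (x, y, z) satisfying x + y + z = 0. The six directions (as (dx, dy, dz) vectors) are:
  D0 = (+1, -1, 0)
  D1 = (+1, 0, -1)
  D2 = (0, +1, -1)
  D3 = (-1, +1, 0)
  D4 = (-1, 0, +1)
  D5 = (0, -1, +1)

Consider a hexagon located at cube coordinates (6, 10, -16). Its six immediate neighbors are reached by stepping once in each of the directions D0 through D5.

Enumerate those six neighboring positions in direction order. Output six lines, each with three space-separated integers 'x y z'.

Answer: 7 9 -16
7 10 -17
6 11 -17
5 11 -16
5 10 -15
6 9 -15

Derivation:
Center: (6, 10, -16). Add each direction:
  D0: (6, 10, -16) + (1, -1, 0) = (7, 9, -16)
  D1: (6, 10, -16) + (1, 0, -1) = (7, 10, -17)
  D2: (6, 10, -16) + (0, 1, -1) = (6, 11, -17)
  D3: (6, 10, -16) + (-1, 1, 0) = (5, 11, -16)
  D4: (6, 10, -16) + (-1, 0, 1) = (5, 10, -15)
  D5: (6, 10, -16) + (0, -1, 1) = (6, 9, -15)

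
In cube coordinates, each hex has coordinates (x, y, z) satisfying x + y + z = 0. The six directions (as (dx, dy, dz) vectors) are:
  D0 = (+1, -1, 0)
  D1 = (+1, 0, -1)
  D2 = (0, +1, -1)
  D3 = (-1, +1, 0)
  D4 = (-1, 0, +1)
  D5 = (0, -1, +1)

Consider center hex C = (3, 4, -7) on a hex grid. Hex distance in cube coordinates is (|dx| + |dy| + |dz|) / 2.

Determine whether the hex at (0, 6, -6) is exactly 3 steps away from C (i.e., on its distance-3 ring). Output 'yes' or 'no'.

Answer: yes

Derivation:
|px - cx| = |0 - 3| = 3
|py - cy| = |6 - 4| = 2
|pz - cz| = |-6 - (-7)| = 1
distance = (3+2+1)/2 = 6/2 = 3
radius = 3; distance == radius -> yes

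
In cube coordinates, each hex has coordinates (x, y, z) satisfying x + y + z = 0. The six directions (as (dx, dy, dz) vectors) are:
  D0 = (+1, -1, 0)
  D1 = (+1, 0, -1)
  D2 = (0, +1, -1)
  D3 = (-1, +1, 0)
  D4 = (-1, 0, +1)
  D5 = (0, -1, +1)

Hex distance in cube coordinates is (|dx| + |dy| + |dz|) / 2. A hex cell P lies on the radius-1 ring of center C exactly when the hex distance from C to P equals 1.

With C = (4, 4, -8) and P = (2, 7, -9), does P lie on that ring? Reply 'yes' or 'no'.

Answer: no

Derivation:
|px - cx| = |2 - 4| = 2
|py - cy| = |7 - 4| = 3
|pz - cz| = |-9 - (-8)| = 1
distance = (2+3+1)/2 = 6/2 = 3
radius = 1; distance != radius -> no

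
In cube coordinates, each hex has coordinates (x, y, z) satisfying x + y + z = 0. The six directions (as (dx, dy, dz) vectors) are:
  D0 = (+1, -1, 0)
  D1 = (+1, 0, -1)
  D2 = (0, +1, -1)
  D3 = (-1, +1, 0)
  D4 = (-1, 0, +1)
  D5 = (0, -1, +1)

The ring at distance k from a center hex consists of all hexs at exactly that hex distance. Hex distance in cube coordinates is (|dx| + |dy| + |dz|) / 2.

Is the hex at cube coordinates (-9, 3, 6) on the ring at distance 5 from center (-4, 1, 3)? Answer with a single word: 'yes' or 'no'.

|px - cx| = |-9 - (-4)| = 5
|py - cy| = |3 - 1| = 2
|pz - cz| = |6 - 3| = 3
distance = (5+2+3)/2 = 10/2 = 5
radius = 5; distance == radius -> yes

Answer: yes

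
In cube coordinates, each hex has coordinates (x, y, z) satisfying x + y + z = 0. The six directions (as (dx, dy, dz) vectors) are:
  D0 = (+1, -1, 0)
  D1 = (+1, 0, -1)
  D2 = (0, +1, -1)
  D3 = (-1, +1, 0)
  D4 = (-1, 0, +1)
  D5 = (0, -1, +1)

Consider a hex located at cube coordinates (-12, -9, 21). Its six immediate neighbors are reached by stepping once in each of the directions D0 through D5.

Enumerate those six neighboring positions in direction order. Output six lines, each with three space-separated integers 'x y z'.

Center: (-12, -9, 21). Add each direction:
  D0: (-12, -9, 21) + (1, -1, 0) = (-11, -10, 21)
  D1: (-12, -9, 21) + (1, 0, -1) = (-11, -9, 20)
  D2: (-12, -9, 21) + (0, 1, -1) = (-12, -8, 20)
  D3: (-12, -9, 21) + (-1, 1, 0) = (-13, -8, 21)
  D4: (-12, -9, 21) + (-1, 0, 1) = (-13, -9, 22)
  D5: (-12, -9, 21) + (0, -1, 1) = (-12, -10, 22)

Answer: -11 -10 21
-11 -9 20
-12 -8 20
-13 -8 21
-13 -9 22
-12 -10 22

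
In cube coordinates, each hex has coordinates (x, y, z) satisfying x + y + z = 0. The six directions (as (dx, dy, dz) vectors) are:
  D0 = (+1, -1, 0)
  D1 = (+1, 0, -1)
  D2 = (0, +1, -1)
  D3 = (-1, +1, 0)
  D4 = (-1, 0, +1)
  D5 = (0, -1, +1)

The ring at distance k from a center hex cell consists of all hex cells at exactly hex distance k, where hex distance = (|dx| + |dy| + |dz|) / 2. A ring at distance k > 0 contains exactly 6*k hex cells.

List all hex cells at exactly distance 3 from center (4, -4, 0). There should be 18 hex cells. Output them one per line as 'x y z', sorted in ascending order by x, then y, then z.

Walk ring at distance 3 from (4, -4, 0):
Start at center + D4*3 = (1, -4, 3)
  hex 0: (1, -4, 3)
  hex 1: (2, -5, 3)
  hex 2: (3, -6, 3)
  hex 3: (4, -7, 3)
  hex 4: (5, -7, 2)
  hex 5: (6, -7, 1)
  hex 6: (7, -7, 0)
  hex 7: (7, -6, -1)
  hex 8: (7, -5, -2)
  hex 9: (7, -4, -3)
  hex 10: (6, -3, -3)
  hex 11: (5, -2, -3)
  hex 12: (4, -1, -3)
  hex 13: (3, -1, -2)
  hex 14: (2, -1, -1)
  hex 15: (1, -1, 0)
  hex 16: (1, -2, 1)
  hex 17: (1, -3, 2)
Sorted: 18 hexes.

Answer: 1 -4 3
1 -3 2
1 -2 1
1 -1 0
2 -5 3
2 -1 -1
3 -6 3
3 -1 -2
4 -7 3
4 -1 -3
5 -7 2
5 -2 -3
6 -7 1
6 -3 -3
7 -7 0
7 -6 -1
7 -5 -2
7 -4 -3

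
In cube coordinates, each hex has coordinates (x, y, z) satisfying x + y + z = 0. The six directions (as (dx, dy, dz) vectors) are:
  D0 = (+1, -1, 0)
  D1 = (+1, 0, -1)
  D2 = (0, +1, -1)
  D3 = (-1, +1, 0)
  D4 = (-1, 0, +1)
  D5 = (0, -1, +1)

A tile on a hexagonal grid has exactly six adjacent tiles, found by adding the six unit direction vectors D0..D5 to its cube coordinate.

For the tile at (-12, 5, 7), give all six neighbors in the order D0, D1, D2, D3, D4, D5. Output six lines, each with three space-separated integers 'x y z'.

Answer: -11 4 7
-11 5 6
-12 6 6
-13 6 7
-13 5 8
-12 4 8

Derivation:
Center: (-12, 5, 7). Add each direction:
  D0: (-12, 5, 7) + (1, -1, 0) = (-11, 4, 7)
  D1: (-12, 5, 7) + (1, 0, -1) = (-11, 5, 6)
  D2: (-12, 5, 7) + (0, 1, -1) = (-12, 6, 6)
  D3: (-12, 5, 7) + (-1, 1, 0) = (-13, 6, 7)
  D4: (-12, 5, 7) + (-1, 0, 1) = (-13, 5, 8)
  D5: (-12, 5, 7) + (0, -1, 1) = (-12, 4, 8)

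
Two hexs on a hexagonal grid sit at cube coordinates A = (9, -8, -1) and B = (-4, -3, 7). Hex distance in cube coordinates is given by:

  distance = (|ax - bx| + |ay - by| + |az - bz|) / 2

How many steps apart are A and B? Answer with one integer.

Answer: 13

Derivation:
|ax - bx| = |9 - (-4)| = 13
|ay - by| = |-8 - (-3)| = 5
|az - bz| = |-1 - 7| = 8
distance = (13 + 5 + 8) / 2 = 26 / 2 = 13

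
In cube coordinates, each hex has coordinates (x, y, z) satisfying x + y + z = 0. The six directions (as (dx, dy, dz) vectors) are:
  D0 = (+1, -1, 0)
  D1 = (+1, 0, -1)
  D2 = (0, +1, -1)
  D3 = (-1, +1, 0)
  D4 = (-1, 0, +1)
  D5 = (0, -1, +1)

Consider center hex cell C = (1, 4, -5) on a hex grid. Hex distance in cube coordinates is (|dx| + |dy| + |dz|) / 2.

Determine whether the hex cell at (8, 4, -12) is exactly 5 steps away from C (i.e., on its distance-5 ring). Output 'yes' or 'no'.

|px - cx| = |8 - 1| = 7
|py - cy| = |4 - 4| = 0
|pz - cz| = |-12 - (-5)| = 7
distance = (7+0+7)/2 = 14/2 = 7
radius = 5; distance != radius -> no

Answer: no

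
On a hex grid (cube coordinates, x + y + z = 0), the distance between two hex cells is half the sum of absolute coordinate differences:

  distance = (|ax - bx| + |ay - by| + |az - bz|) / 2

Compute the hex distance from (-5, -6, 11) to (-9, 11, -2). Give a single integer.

|ax - bx| = |-5 - (-9)| = 4
|ay - by| = |-6 - 11| = 17
|az - bz| = |11 - (-2)| = 13
distance = (4 + 17 + 13) / 2 = 34 / 2 = 17

Answer: 17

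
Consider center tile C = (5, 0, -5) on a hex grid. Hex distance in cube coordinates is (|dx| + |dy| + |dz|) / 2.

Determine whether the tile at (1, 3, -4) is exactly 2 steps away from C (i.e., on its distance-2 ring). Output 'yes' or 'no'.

Answer: no

Derivation:
|px - cx| = |1 - 5| = 4
|py - cy| = |3 - 0| = 3
|pz - cz| = |-4 - (-5)| = 1
distance = (4+3+1)/2 = 8/2 = 4
radius = 2; distance != radius -> no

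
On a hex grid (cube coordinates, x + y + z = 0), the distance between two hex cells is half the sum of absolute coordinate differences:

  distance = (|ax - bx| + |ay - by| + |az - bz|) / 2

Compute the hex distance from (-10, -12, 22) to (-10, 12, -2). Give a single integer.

Answer: 24

Derivation:
|ax - bx| = |-10 - (-10)| = 0
|ay - by| = |-12 - 12| = 24
|az - bz| = |22 - (-2)| = 24
distance = (0 + 24 + 24) / 2 = 48 / 2 = 24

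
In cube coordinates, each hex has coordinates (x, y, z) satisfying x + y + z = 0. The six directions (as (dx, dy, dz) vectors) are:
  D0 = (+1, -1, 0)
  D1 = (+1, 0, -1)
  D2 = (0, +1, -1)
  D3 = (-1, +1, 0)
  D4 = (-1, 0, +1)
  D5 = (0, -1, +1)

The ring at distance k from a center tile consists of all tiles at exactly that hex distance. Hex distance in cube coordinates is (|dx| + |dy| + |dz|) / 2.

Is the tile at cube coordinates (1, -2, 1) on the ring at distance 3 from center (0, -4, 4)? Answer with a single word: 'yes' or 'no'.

|px - cx| = |1 - 0| = 1
|py - cy| = |-2 - (-4)| = 2
|pz - cz| = |1 - 4| = 3
distance = (1+2+3)/2 = 6/2 = 3
radius = 3; distance == radius -> yes

Answer: yes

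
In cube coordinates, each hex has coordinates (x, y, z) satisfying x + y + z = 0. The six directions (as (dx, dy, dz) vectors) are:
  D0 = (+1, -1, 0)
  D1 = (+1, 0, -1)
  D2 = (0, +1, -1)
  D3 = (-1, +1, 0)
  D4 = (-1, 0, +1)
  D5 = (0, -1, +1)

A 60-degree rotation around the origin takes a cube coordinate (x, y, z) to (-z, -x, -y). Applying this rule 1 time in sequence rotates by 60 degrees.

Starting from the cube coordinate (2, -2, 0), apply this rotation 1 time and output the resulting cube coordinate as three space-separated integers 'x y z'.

Start: (2, -2, 0)
Step 1: (2, -2, 0) -> (-(0), -(2), -(-2)) = (0, -2, 2)

Answer: 0 -2 2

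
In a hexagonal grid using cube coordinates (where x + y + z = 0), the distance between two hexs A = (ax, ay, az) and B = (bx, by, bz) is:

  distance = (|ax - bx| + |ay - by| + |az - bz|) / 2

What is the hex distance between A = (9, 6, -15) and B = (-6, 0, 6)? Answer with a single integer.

|ax - bx| = |9 - (-6)| = 15
|ay - by| = |6 - 0| = 6
|az - bz| = |-15 - 6| = 21
distance = (15 + 6 + 21) / 2 = 42 / 2 = 21

Answer: 21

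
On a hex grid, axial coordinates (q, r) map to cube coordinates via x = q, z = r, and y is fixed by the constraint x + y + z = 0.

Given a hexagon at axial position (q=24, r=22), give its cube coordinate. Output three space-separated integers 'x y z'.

Answer: 24 -46 22

Derivation:
x = q = 24
z = r = 22
y = -x - z = -(24) - (22) = -46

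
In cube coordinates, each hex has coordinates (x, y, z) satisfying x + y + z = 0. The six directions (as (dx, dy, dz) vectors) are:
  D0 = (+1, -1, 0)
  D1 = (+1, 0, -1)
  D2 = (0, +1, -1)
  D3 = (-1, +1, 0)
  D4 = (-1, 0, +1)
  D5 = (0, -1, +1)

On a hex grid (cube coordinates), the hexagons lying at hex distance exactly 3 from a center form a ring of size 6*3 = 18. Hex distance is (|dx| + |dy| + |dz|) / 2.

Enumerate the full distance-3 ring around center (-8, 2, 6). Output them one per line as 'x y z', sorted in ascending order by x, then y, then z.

Answer: -11 2 9
-11 3 8
-11 4 7
-11 5 6
-10 1 9
-10 5 5
-9 0 9
-9 5 4
-8 -1 9
-8 5 3
-7 -1 8
-7 4 3
-6 -1 7
-6 3 3
-5 -1 6
-5 0 5
-5 1 4
-5 2 3

Derivation:
Walk ring at distance 3 from (-8, 2, 6):
Start at center + D4*3 = (-11, 2, 9)
  hex 0: (-11, 2, 9)
  hex 1: (-10, 1, 9)
  hex 2: (-9, 0, 9)
  hex 3: (-8, -1, 9)
  hex 4: (-7, -1, 8)
  hex 5: (-6, -1, 7)
  hex 6: (-5, -1, 6)
  hex 7: (-5, 0, 5)
  hex 8: (-5, 1, 4)
  hex 9: (-5, 2, 3)
  hex 10: (-6, 3, 3)
  hex 11: (-7, 4, 3)
  hex 12: (-8, 5, 3)
  hex 13: (-9, 5, 4)
  hex 14: (-10, 5, 5)
  hex 15: (-11, 5, 6)
  hex 16: (-11, 4, 7)
  hex 17: (-11, 3, 8)
Sorted: 18 hexes.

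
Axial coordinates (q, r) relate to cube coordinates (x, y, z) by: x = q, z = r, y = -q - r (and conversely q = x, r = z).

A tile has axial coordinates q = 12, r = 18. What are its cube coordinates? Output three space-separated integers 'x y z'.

Answer: 12 -30 18

Derivation:
x = q = 12
z = r = 18
y = -x - z = -(12) - (18) = -30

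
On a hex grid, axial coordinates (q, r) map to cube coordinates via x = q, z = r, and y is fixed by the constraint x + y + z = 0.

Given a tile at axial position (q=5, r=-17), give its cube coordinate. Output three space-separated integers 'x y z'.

x = q = 5
z = r = -17
y = -x - z = -(5) - (-17) = 12

Answer: 5 12 -17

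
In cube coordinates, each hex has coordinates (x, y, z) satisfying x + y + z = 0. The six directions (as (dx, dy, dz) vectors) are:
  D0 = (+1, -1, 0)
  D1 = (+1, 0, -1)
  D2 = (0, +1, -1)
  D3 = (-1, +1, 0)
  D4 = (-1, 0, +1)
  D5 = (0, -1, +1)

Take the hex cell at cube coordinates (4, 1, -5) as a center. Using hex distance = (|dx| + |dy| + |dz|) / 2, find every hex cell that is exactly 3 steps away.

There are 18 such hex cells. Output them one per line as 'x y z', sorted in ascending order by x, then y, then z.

Walk ring at distance 3 from (4, 1, -5):
Start at center + D4*3 = (1, 1, -2)
  hex 0: (1, 1, -2)
  hex 1: (2, 0, -2)
  hex 2: (3, -1, -2)
  hex 3: (4, -2, -2)
  hex 4: (5, -2, -3)
  hex 5: (6, -2, -4)
  hex 6: (7, -2, -5)
  hex 7: (7, -1, -6)
  hex 8: (7, 0, -7)
  hex 9: (7, 1, -8)
  hex 10: (6, 2, -8)
  hex 11: (5, 3, -8)
  hex 12: (4, 4, -8)
  hex 13: (3, 4, -7)
  hex 14: (2, 4, -6)
  hex 15: (1, 4, -5)
  hex 16: (1, 3, -4)
  hex 17: (1, 2, -3)
Sorted: 18 hexes.

Answer: 1 1 -2
1 2 -3
1 3 -4
1 4 -5
2 0 -2
2 4 -6
3 -1 -2
3 4 -7
4 -2 -2
4 4 -8
5 -2 -3
5 3 -8
6 -2 -4
6 2 -8
7 -2 -5
7 -1 -6
7 0 -7
7 1 -8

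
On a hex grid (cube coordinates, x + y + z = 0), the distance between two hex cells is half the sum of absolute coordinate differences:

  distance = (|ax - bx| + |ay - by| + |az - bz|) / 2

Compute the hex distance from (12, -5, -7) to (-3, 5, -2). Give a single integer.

|ax - bx| = |12 - (-3)| = 15
|ay - by| = |-5 - 5| = 10
|az - bz| = |-7 - (-2)| = 5
distance = (15 + 10 + 5) / 2 = 30 / 2 = 15

Answer: 15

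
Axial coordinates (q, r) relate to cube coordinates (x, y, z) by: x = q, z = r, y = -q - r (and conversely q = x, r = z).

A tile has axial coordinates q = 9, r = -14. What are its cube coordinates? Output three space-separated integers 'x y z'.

x = q = 9
z = r = -14
y = -x - z = -(9) - (-14) = 5

Answer: 9 5 -14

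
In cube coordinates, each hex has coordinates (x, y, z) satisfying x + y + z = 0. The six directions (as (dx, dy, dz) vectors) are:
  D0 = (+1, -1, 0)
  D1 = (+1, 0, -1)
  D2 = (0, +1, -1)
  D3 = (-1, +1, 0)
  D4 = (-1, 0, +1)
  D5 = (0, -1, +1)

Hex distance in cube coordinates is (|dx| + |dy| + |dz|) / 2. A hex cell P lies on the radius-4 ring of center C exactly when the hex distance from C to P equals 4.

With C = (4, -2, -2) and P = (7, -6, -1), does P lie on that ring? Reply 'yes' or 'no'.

Answer: yes

Derivation:
|px - cx| = |7 - 4| = 3
|py - cy| = |-6 - (-2)| = 4
|pz - cz| = |-1 - (-2)| = 1
distance = (3+4+1)/2 = 8/2 = 4
radius = 4; distance == radius -> yes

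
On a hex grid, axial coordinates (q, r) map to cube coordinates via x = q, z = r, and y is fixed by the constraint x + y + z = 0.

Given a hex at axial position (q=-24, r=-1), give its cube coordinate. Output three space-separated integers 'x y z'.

Answer: -24 25 -1

Derivation:
x = q = -24
z = r = -1
y = -x - z = -(-24) - (-1) = 25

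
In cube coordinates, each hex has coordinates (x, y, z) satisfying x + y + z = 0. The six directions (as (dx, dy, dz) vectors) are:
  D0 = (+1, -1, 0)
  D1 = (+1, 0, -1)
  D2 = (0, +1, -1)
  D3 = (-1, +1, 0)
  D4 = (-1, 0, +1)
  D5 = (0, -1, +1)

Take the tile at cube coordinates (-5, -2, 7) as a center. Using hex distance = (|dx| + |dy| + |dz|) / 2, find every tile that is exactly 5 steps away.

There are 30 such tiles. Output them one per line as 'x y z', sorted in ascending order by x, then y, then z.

Answer: -10 -2 12
-10 -1 11
-10 0 10
-10 1 9
-10 2 8
-10 3 7
-9 -3 12
-9 3 6
-8 -4 12
-8 3 5
-7 -5 12
-7 3 4
-6 -6 12
-6 3 3
-5 -7 12
-5 3 2
-4 -7 11
-4 2 2
-3 -7 10
-3 1 2
-2 -7 9
-2 0 2
-1 -7 8
-1 -1 2
0 -7 7
0 -6 6
0 -5 5
0 -4 4
0 -3 3
0 -2 2

Derivation:
Walk ring at distance 5 from (-5, -2, 7):
Start at center + D4*5 = (-10, -2, 12)
  hex 0: (-10, -2, 12)
  hex 1: (-9, -3, 12)
  hex 2: (-8, -4, 12)
  hex 3: (-7, -5, 12)
  hex 4: (-6, -6, 12)
  hex 5: (-5, -7, 12)
  hex 6: (-4, -7, 11)
  hex 7: (-3, -7, 10)
  hex 8: (-2, -7, 9)
  hex 9: (-1, -7, 8)
  hex 10: (0, -7, 7)
  hex 11: (0, -6, 6)
  hex 12: (0, -5, 5)
  hex 13: (0, -4, 4)
  hex 14: (0, -3, 3)
  hex 15: (0, -2, 2)
  hex 16: (-1, -1, 2)
  hex 17: (-2, 0, 2)
  hex 18: (-3, 1, 2)
  hex 19: (-4, 2, 2)
  hex 20: (-5, 3, 2)
  hex 21: (-6, 3, 3)
  hex 22: (-7, 3, 4)
  hex 23: (-8, 3, 5)
  hex 24: (-9, 3, 6)
  hex 25: (-10, 3, 7)
  hex 26: (-10, 2, 8)
  hex 27: (-10, 1, 9)
  hex 28: (-10, 0, 10)
  hex 29: (-10, -1, 11)
Sorted: 30 hexes.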